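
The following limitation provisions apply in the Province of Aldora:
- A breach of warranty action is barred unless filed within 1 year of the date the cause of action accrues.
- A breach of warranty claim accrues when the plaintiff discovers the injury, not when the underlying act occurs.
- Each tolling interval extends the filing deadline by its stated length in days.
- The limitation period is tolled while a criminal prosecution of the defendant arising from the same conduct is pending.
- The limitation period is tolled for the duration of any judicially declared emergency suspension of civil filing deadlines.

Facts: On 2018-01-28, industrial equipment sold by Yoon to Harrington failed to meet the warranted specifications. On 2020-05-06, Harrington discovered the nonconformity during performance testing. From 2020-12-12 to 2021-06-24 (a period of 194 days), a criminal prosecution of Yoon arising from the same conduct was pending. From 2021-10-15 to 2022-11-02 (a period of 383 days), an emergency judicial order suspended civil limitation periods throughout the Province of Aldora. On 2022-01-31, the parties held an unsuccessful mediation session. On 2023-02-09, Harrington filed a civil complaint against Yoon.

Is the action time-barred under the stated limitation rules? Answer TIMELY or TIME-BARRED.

TIME-BARRED

Accrual is tied to discovery, so the period began on 2020-05-06 rather than on 2018-01-28 when the act occurred.
The untolled deadline — 1 year after 2020-05-06 — is 2021-05-06.
The period was tolled for 194 days by the pending criminal prosecution (2020-12-12 to 2021-06-24), pushing the deadline to 2021-11-16.
Because the emergency suspension of filing deadlines ran from 2021-10-15 to 2022-11-02, the deadline is extended by 383 days to 2022-12-04.
None of the other events listed affects the running of the period under the stated rules.
The 2023-02-09 filing falls after the 2022-12-04 deadline; the claim is time-barred.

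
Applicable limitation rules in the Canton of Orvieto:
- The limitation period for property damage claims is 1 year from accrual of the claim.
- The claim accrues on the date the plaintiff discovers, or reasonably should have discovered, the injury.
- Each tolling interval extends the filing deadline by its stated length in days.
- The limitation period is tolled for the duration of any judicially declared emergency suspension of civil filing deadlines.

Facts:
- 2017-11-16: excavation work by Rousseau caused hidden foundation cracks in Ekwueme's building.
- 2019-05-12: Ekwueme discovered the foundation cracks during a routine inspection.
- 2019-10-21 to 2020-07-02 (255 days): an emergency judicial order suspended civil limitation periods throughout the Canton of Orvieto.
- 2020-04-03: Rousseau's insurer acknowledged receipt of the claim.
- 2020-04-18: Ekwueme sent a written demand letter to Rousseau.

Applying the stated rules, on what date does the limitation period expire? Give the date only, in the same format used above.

Under the discovery rule, the claim accrued on 2019-05-12, when Ekwueme discovered the injury — not on the 2017-11-16 date of the underlying act.
Adding the 1 year base period to 2019-05-12 gives a deadline of 2020-05-12, before any tolling.
The period was tolled for 255 days by the emergency suspension of filing deadlines (2019-10-21 to 2020-07-02), pushing the deadline to 2021-01-22.
The other events in the timeline have no effect on the limitation period under the stated rules.

2021-01-22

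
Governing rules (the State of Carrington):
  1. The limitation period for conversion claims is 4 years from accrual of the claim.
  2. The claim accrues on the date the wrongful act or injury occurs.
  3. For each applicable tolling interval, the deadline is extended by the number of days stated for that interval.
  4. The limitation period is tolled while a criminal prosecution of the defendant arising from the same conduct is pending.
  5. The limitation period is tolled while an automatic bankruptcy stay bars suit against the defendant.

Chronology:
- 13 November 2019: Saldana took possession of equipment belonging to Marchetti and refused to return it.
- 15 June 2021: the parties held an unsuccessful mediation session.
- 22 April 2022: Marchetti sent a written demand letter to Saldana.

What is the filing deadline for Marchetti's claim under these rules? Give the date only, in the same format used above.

The limitation period began to run on 13 November 2019.
The untolled deadline — 4 years after 13 November 2019 — is 13 November 2023.
Nothing else in the chronology tolls or restarts the period.

13 November 2023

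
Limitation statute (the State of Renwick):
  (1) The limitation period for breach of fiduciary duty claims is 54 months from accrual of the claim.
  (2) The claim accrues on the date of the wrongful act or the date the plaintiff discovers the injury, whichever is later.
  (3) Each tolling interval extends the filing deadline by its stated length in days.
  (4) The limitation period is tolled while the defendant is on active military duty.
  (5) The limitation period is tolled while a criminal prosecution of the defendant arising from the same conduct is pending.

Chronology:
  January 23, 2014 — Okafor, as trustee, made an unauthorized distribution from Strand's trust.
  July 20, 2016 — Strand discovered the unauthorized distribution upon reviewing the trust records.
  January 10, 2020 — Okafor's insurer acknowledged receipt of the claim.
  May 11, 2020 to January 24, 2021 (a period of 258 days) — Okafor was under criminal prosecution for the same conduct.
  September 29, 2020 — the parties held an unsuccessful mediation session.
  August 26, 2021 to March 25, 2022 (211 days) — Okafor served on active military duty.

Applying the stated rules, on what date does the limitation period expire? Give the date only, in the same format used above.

May 4, 2022

Because discovery on July 20, 2016 post-dates the January 23, 2014 act, accrual under the later-of rule falls on July 20, 2016.
The untolled deadline — 54 months after July 20, 2016 — is January 20, 2021.
Because the pending criminal prosecution ran from May 11, 2020 to January 24, 2021, the deadline is extended by 258 days to October 5, 2021.
The period was tolled for 211 days by the defendant's active military service (August 26, 2021 to March 25, 2022), pushing the deadline to May 4, 2022.
The other events in the timeline have no effect on the limitation period under the stated rules.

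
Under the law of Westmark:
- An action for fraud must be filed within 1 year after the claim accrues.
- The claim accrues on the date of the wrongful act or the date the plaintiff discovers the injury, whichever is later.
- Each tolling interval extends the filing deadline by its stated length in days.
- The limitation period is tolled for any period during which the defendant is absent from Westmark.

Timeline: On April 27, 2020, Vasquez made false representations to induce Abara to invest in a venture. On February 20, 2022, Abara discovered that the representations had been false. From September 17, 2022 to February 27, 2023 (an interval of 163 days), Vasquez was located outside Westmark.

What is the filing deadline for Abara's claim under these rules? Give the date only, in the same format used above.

August 2, 2023

Because discovery on February 20, 2022 post-dates the April 27, 2020 act, accrual under the later-of rule falls on February 20, 2022.
The untolled deadline — 1 year after February 20, 2022 — is February 20, 2023.
The defendant's absence from the jurisdiction from September 17, 2022 to February 27, 2023 tolled the period for 163 days, extending the deadline to August 2, 2023.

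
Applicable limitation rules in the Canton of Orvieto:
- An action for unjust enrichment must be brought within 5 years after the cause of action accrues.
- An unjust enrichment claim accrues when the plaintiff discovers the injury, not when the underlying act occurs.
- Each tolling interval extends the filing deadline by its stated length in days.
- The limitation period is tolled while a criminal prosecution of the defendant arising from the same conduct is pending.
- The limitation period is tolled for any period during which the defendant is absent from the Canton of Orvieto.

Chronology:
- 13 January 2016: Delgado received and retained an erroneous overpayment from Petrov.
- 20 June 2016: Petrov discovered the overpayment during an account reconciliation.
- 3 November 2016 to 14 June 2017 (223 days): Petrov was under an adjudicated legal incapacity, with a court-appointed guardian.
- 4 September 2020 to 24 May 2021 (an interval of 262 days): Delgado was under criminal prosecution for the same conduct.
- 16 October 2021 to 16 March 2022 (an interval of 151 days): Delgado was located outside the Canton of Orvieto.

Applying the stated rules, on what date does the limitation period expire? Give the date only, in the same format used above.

Under the discovery rule, the claim accrued on 20 June 2016, when Petrov discovered the injury — not on the 13 January 2016 date of the underlying act.
Adding the 5 years base period to 20 June 2016 gives a deadline of 20 June 2021, before any tolling.
The pending criminal prosecution from 4 September 2020 to 24 May 2021 tolled the period for 262 days, extending the deadline to 9 March 2022.
Because the defendant's absence from the jurisdiction ran from 16 October 2021 to 16 March 2022, the deadline is extended by 151 days to 7 August 2022.
The plaintiff's legal incapacity from 3 November 2016 to 14 June 2017 does not toll the period, because no stated rule makes the plaintiff's incapacity a tolling event.

7 August 2022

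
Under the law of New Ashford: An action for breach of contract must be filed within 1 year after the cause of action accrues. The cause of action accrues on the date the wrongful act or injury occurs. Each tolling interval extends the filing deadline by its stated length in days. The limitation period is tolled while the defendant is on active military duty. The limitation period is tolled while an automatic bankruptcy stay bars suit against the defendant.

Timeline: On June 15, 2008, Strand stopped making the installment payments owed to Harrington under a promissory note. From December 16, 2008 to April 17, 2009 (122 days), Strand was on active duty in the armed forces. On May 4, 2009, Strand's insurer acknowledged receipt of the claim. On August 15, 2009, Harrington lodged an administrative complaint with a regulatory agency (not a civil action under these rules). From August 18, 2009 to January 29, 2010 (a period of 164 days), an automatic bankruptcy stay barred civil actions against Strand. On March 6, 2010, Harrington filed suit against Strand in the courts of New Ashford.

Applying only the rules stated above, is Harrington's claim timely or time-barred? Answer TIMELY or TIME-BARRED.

The limitation period began to run on June 15, 2008.
The untolled deadline — 1 year after June 15, 2008 — is June 15, 2009.
The period was tolled for 122 days by the defendant's active military service (December 16, 2008 to April 17, 2009), pushing the deadline to October 15, 2009.
Because the automatic bankruptcy stay ran from August 18, 2009 to January 29, 2010, the deadline is extended by 164 days to March 28, 2010.
None of the other events listed affects the running of the period under the stated rules.
Harrington filed on March 6, 2010, before the March 28, 2010 deadline, so the action is timely.

TIMELY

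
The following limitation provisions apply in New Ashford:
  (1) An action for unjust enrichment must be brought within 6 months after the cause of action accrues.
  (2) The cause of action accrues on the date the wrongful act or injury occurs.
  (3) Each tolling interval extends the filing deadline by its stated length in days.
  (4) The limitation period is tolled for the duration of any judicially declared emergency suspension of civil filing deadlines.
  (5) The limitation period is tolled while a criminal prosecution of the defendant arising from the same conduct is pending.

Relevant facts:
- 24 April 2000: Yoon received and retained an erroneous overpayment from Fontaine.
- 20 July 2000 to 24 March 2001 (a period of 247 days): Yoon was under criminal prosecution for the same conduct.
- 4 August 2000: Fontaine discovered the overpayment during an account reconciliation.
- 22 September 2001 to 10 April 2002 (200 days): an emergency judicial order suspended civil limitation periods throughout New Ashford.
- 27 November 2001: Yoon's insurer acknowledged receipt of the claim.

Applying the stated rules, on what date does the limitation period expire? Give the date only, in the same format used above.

28 June 2001

The claim accrued on 24 April 2000, when the wrongful act occurred; under the stated occurrence rule the 4 August 2000 discovery does not delay accrual.
Adding the 6 months base period to 24 April 2000 gives a deadline of 24 October 2000, before any tolling.
Because the pending criminal prosecution ran from 20 July 2000 to 24 March 2001, the deadline is extended by 247 days to 28 June 2001.
The emergency suspension of filing deadlines from 22 September 2001 to 10 April 2002 began after the period had already run on 28 June 2001, so it has no tolling effect.
None of the other events listed affects the running of the period under the stated rules.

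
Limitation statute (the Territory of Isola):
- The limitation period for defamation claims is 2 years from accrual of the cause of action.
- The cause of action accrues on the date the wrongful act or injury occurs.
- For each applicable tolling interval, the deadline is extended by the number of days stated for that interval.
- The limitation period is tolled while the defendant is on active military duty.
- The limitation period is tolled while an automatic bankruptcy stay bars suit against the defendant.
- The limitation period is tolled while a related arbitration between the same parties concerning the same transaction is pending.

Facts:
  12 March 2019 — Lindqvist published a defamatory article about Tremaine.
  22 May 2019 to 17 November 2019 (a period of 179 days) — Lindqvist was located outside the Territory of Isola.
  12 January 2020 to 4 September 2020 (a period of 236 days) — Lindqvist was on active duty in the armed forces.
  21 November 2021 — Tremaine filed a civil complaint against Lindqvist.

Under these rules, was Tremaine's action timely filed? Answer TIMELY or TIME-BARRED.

TIME-BARRED

The cause of action accrued on 12 March 2019, the date of the act.
Adding the 2 years base period to 12 March 2019 gives a deadline of 12 March 2021, before any tolling.
The defendant's active military service from 12 January 2020 to 4 September 2020 tolled the period for 236 days, extending the deadline to 3 November 2021.
The defendant's absence from the jurisdiction from 22 May 2019 to 17 November 2019 does not toll the period, because no stated rule makes the defendant's absence a tolling event.
Filing on 21 November 2021 missed the 3 November 2021 deadline — the action is time-barred.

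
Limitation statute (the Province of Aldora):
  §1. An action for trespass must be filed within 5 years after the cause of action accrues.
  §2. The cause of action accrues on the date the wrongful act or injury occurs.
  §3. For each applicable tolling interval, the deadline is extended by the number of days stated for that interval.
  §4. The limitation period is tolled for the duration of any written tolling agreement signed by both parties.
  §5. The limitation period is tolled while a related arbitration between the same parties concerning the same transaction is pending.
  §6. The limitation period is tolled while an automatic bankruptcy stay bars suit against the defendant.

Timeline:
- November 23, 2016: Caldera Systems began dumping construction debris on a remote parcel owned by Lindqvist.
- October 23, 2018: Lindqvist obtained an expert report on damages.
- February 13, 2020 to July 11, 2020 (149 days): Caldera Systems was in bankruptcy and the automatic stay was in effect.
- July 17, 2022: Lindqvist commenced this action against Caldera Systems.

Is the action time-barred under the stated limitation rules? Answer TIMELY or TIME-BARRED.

The cause of action accrued on November 23, 2016, the date of the act.
Adding the 5 years base period to November 23, 2016 gives a deadline of November 23, 2021, before any tolling.
The period was tolled for 149 days by the automatic bankruptcy stay (February 13, 2020 to July 11, 2020), pushing the deadline to April 21, 2022.
Nothing else in the chronology tolls or restarts the period.
Lindqvist filed on July 17, 2022, after the April 21, 2022 deadline, so the action is time-barred.

TIME-BARRED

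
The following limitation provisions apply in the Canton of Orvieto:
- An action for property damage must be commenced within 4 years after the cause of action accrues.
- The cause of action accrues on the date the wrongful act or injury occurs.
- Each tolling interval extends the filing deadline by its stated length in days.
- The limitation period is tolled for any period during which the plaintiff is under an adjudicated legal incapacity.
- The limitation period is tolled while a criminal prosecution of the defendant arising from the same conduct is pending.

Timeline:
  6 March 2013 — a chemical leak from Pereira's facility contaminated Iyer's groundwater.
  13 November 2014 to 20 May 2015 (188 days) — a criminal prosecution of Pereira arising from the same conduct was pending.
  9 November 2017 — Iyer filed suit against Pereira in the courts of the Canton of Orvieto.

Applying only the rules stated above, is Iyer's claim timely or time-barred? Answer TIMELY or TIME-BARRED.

The claim accrued on 6 March 2013, when the wrongful act occurred.
4 years from 6 March 2013 is 6 March 2017.
The pending criminal prosecution from 13 November 2014 to 20 May 2015 tolled the period for 188 days, extending the deadline to 10 September 2017.
The 9 November 2017 filing falls after the 10 September 2017 deadline; the claim is time-barred.

TIME-BARRED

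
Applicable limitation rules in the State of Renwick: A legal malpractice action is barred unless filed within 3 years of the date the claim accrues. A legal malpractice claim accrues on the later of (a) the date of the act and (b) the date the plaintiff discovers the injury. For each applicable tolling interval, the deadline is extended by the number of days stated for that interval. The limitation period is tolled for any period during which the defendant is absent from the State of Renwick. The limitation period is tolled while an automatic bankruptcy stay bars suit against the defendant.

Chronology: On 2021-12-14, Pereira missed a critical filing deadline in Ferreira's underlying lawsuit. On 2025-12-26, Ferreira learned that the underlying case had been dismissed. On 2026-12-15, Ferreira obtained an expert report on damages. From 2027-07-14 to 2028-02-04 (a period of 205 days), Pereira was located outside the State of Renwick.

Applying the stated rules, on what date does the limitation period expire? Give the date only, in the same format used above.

2029-07-19

Because discovery on 2025-12-26 post-dates the 2021-12-14 act, accrual under the later-of rule falls on 2025-12-26.
Adding the 3 years base period to 2025-12-26 gives a deadline of 2028-12-26, before any tolling.
The defendant's absence from the jurisdiction from 2027-07-14 to 2028-02-04 tolled the period for 205 days, extending the deadline to 2029-07-19.
None of the other events listed affects the running of the period under the stated rules.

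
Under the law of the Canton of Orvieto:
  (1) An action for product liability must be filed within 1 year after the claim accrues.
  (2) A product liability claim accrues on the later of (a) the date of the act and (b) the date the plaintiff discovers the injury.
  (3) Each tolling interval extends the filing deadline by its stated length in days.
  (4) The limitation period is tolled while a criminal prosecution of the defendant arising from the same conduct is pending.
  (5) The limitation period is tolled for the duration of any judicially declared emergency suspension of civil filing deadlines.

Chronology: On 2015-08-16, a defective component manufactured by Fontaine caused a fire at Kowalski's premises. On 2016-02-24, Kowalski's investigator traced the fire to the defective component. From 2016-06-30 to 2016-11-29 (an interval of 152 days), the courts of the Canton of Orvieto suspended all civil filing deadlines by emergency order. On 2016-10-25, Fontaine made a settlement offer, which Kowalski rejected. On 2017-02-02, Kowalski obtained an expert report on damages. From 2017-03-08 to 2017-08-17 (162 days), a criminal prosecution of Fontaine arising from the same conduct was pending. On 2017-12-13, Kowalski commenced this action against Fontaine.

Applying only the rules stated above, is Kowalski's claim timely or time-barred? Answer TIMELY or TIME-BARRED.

TIMELY

Taking the later of the act (2015-08-16) and discovery (2016-02-24), the claim accrued on 2016-02-24.
The untolled deadline — 1 year after 2016-02-24 — is 2017-02-24.
The emergency suspension of filing deadlines from 2016-06-30 to 2016-11-29 tolled the period for 152 days, extending the deadline to 2017-07-26.
The pending criminal prosecution from 2017-03-08 to 2017-08-17 tolled the period for 162 days, extending the deadline to 2018-01-04.
Nothing else in the chronology tolls or restarts the period.
Filing on 2017-12-13 beat the 2018-01-04 deadline — the action is timely.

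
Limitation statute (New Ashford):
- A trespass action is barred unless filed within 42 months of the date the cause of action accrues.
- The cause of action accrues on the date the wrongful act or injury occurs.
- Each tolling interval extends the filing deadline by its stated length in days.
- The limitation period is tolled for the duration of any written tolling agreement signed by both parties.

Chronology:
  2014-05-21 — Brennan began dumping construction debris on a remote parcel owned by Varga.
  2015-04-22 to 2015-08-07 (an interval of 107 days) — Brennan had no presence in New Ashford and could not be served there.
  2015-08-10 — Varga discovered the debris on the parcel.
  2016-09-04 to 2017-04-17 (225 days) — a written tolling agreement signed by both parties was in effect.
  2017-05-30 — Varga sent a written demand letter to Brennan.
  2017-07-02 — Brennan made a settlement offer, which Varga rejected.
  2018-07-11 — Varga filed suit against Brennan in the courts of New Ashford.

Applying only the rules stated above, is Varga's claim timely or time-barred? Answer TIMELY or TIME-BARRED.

Accrual is governed by the date of the act, so the period began to run on 2014-05-21; the later discovery on 2015-08-10 is irrelevant under the stated rule.
The untolled deadline — 42 months after 2014-05-21 — is 2017-11-21.
Because the written tolling agreement ran from 2016-09-04 to 2017-04-17, the deadline is extended by 225 days to 2018-07-04.
Although the defendant's absence ran from 2015-04-22 to 2015-08-07, the stated rules do not make that a tolling event, so it is disregarded.
None of the other events listed affects the running of the period under the stated rules.
The 2018-07-11 filing falls after the 2018-07-04 deadline; the claim is time-barred.

TIME-BARRED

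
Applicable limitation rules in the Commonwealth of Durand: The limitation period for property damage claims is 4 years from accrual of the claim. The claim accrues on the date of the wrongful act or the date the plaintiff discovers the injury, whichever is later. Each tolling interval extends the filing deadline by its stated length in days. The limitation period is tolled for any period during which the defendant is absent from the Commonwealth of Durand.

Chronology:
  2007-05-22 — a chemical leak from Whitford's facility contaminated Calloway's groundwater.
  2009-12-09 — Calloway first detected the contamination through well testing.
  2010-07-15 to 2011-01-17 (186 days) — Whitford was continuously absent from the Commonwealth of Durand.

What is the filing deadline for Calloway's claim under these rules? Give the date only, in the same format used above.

2014-06-13

Because discovery on 2009-12-09 post-dates the 2007-05-22 act, accrual under the later-of rule falls on 2009-12-09.
The untolled deadline — 4 years after 2009-12-09 — is 2013-12-09.
The period was tolled for 186 days by the defendant's absence from the jurisdiction (2010-07-15 to 2011-01-17), pushing the deadline to 2014-06-13.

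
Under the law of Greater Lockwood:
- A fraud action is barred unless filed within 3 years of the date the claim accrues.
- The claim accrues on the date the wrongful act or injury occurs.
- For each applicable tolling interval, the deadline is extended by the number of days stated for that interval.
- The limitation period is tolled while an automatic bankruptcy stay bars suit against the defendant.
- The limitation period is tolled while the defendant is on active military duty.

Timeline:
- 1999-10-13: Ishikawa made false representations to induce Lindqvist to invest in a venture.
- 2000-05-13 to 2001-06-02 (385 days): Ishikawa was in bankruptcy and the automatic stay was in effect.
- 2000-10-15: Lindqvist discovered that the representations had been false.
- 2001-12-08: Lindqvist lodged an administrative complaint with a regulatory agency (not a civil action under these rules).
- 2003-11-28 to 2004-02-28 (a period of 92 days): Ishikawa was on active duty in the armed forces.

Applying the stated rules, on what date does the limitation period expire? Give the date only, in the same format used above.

2003-11-02

Accrual is governed by the date of the act, so the period began to run on 1999-10-13; the later discovery on 2000-10-15 is irrelevant under the stated rule.
The untolled deadline — 3 years after 1999-10-13 — is 2002-10-13.
The automatic bankruptcy stay from 2000-05-13 to 2001-06-02 tolled the period for 385 days, extending the deadline to 2003-11-02.
The defendant's active military service from 2003-11-28 to 2004-02-28 began after the period had already run on 2003-11-02, so it has no tolling effect.
None of the other events listed affects the running of the period under the stated rules.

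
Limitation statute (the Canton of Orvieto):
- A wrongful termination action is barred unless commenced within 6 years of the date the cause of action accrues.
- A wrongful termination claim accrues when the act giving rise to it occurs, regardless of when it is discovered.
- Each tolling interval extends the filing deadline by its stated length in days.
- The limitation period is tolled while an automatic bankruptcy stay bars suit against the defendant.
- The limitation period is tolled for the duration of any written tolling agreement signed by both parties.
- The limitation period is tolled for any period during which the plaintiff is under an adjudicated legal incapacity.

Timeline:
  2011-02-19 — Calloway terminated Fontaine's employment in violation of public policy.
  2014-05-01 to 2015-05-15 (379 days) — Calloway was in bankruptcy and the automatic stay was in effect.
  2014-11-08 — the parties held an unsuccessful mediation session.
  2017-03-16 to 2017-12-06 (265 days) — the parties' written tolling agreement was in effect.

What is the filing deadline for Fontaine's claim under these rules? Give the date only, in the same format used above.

2018-11-25

The limitation period began to run on 2011-02-19.
6 years from 2011-02-19 is 2017-02-19.
Because the automatic bankruptcy stay ran from 2014-05-01 to 2015-05-15, the deadline is extended by 379 days to 2018-03-05.
Because the written tolling agreement ran from 2017-03-16 to 2017-12-06, the deadline is extended by 265 days to 2018-11-25.
Nothing else in the chronology tolls or restarts the period.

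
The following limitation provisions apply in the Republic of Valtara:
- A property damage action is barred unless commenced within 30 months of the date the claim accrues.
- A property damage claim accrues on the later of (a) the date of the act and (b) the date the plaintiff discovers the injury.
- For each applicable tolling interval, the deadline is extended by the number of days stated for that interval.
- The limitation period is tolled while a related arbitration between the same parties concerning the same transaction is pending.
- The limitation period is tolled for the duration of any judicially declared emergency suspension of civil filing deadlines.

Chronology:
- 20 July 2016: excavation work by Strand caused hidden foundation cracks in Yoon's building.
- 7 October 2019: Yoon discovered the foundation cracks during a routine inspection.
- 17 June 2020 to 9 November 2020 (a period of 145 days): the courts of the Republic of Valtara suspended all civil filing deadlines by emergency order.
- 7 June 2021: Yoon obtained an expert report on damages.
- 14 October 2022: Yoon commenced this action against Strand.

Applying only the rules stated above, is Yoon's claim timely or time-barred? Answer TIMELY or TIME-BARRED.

Because discovery on 7 October 2019 post-dates the 20 July 2016 act, accrual under the later-of rule falls on 7 October 2019.
30 months from 7 October 2019 is 7 April 2022.
The emergency suspension of filing deadlines from 17 June 2020 to 9 November 2020 tolled the period for 145 days, extending the deadline to 30 August 2022.
None of the other events listed affects the running of the period under the stated rules.
The 14 October 2022 filing falls after the 30 August 2022 deadline; the claim is time-barred.

TIME-BARRED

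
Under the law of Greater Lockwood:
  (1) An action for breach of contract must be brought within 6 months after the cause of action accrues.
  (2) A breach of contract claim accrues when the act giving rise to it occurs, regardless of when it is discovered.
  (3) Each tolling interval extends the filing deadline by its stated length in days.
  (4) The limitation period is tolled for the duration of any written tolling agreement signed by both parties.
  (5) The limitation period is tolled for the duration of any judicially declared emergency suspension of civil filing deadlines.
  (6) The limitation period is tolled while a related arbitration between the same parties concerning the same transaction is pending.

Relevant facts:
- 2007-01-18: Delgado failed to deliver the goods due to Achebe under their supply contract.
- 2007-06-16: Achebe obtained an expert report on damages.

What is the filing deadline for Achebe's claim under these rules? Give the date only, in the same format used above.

The cause of action accrued on 2007-01-18, the date of the act.
Adding the 6 months base period to 2007-01-18 gives a deadline of 2007-07-18, before any tolling.
Nothing else in the chronology tolls or restarts the period.

2007-07-18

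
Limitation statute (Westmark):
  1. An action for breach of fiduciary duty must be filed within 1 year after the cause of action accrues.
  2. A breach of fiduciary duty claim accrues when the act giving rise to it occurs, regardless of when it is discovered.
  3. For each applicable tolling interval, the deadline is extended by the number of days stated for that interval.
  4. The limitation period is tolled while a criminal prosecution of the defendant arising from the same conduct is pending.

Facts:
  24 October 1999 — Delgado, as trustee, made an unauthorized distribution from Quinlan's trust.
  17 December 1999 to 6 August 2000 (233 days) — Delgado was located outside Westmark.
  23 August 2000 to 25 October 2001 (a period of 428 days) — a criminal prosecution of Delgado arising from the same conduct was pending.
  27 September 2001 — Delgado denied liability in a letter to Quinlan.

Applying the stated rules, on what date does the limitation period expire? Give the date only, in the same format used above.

The claim accrued on 24 October 1999, when the wrongful act occurred.
The untolled deadline — 1 year after 24 October 1999 — is 24 October 2000.
Because the pending criminal prosecution ran from 23 August 2000 to 25 October 2001, the deadline is extended by 428 days to 26 December 2001.
The defendant's absence from the jurisdiction from 17 December 1999 to 6 August 2000 does not toll the period, because no stated rule makes the defendant's absence a tolling event.
The other events in the timeline have no effect on the limitation period under the stated rules.

26 December 2001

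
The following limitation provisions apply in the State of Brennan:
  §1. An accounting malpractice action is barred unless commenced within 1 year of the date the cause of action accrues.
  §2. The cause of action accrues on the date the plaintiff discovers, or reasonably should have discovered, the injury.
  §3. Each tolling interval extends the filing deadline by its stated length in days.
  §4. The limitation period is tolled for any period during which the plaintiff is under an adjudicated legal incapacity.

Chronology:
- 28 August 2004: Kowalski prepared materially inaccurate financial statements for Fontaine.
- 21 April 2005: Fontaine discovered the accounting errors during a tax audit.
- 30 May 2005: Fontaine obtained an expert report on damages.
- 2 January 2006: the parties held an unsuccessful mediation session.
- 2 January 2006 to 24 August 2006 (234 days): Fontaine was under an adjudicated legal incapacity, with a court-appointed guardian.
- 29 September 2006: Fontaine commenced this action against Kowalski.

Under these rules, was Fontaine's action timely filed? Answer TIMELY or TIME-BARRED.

TIMELY

Accrual is tied to discovery, so the period began on 21 April 2005 rather than on 28 August 2004 when the act occurred.
The untolled deadline — 1 year after 21 April 2005 — is 21 April 2006.
Because the plaintiff's legal incapacity ran from 2 January 2006 to 24 August 2006, the deadline is extended by 234 days to 11 December 2006.
None of the other events listed affects the running of the period under the stated rules.
Filing on 29 September 2006 beat the 11 December 2006 deadline — the action is timely.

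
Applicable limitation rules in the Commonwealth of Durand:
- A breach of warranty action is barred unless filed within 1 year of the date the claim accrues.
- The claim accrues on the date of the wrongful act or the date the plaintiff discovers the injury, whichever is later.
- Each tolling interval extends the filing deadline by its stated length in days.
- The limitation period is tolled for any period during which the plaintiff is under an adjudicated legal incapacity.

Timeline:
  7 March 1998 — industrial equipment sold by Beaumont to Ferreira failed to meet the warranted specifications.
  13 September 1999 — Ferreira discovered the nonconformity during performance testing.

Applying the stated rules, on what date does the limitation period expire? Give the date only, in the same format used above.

Taking the later of the act (7 March 1998) and discovery (13 September 1999), the claim accrued on 13 September 1999.
1 year from 13 September 1999 is 13 September 2000.

13 September 2000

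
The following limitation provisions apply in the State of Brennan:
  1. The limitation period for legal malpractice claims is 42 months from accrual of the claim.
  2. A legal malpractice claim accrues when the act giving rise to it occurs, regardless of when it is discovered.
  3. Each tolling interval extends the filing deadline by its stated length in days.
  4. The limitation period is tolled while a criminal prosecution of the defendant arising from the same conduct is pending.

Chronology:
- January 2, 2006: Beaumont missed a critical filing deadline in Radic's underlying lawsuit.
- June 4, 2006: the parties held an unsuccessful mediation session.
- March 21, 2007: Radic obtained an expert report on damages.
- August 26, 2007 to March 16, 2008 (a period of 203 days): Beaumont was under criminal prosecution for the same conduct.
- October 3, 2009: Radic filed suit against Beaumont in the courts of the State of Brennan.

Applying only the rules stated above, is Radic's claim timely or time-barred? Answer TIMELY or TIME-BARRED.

The limitation period began to run on January 2, 2006.
Adding the 42 months base period to January 2, 2006 gives a deadline of July 2, 2009, before any tolling.
The pending criminal prosecution from August 26, 2007 to March 16, 2008 tolled the period for 203 days, extending the deadline to January 21, 2010.
None of the other events listed affects the running of the period under the stated rules.
Filing on October 3, 2009 beat the January 21, 2010 deadline — the action is timely.

TIMELY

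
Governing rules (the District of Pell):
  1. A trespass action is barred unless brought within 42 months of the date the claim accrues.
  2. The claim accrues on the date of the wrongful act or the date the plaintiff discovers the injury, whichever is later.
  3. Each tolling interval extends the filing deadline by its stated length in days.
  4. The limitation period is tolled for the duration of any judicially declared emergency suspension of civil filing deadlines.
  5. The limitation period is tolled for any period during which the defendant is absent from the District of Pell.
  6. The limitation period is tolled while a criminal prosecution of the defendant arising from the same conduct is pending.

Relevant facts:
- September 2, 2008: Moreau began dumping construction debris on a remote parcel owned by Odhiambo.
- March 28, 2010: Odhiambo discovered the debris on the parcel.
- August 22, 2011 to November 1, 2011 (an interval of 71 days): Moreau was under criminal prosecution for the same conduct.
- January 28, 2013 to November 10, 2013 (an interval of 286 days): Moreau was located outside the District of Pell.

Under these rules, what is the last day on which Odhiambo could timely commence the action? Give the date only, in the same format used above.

September 20, 2014

The claim accrued on March 28, 2010 — the later of the September 2, 2008 act and the March 28, 2010 discovery.
The untolled deadline — 42 months after March 28, 2010 — is September 28, 2013.
The pending criminal prosecution from August 22, 2011 to November 1, 2011 tolled the period for 71 days, extending the deadline to December 8, 2013.
Because the defendant's absence from the jurisdiction ran from January 28, 2013 to November 10, 2013, the deadline is extended by 286 days to September 20, 2014.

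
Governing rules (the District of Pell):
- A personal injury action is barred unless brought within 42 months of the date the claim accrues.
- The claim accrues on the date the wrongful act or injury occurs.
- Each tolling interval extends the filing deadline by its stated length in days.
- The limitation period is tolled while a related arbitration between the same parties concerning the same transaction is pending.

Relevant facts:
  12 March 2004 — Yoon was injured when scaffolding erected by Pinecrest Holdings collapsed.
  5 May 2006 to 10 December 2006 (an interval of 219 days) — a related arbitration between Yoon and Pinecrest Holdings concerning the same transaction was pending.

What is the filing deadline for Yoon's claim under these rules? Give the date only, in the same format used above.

18 April 2008

The claim accrued on 12 March 2004, the date of the act.
The untolled deadline — 42 months after 12 March 2004 — is 12 September 2007.
Because the pending related arbitration ran from 5 May 2006 to 10 December 2006, the deadline is extended by 219 days to 18 April 2008.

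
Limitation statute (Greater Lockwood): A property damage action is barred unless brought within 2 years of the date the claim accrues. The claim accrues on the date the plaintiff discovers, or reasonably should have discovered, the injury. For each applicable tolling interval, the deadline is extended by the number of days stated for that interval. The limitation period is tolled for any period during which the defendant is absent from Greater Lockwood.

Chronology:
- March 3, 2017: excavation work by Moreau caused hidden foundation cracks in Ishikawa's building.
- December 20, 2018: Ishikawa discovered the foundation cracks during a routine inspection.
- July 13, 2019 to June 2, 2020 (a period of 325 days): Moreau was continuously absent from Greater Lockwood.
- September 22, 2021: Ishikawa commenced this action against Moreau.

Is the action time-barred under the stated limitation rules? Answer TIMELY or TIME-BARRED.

TIMELY

The claim did not accrue until Ishikawa discovered the injury on December 20, 2018; the March 3, 2017 act date does not start the clock under the stated rule.
The untolled deadline — 2 years after December 20, 2018 — is December 20, 2020.
The period was tolled for 325 days by the defendant's absence from the jurisdiction (July 13, 2019 to June 2, 2020), pushing the deadline to November 10, 2021.
Ishikawa filed on September 22, 2021, before the November 10, 2021 deadline, so the action is timely.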